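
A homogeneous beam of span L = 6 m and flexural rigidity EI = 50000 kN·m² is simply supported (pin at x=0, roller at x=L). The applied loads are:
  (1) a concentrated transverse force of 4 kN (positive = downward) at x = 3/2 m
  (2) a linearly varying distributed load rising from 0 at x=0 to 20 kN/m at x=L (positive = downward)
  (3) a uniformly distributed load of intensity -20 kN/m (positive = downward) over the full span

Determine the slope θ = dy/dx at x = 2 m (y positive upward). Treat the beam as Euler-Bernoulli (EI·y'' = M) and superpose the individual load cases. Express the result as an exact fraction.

θ(2) = 2741/3600000 rad

Load 1 — point force P=4 kN at a=3/2 m (b=L-a=9/2):
  θ_1 = -Pa(2L²-6Lx+3x²+a²)/(6LEI)  [x>a] = -4·(3/2)·(2·6²-6·6·2+3·2²+(3/2)²)/(6·6·50000) = -19/400000 rad
Load 2 — triangular load w₀=20 kN/m (0→w₀ over full span):
  θ_2 = -w₀(7L⁴-30L²x²+15x⁴)/(360LEI) = -20·(7·6⁴-30·6²·2²+15·2⁴)/(360·6·50000) = -26/28125 rad
Load 3 — uniform load w=-20 kN/m over full span:
  θ_3 = -w(L³-6Lx²+4x³)/(24EI) = -(-20)·(6³-6·6·2²+4·2³)/(24·50000) = 13/7500 rad
Superposition: θ = Σ θ_i = 2741/3600000 rad ≈ 0.000761 rad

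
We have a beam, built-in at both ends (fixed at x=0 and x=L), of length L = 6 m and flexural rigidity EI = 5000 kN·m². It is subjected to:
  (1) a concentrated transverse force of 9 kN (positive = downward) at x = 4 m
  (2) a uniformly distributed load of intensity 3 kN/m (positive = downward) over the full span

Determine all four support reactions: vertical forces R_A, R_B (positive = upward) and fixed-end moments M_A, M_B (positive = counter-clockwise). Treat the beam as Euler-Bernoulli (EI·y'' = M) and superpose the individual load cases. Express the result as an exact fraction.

Load 1 — point force P=9 kN at a=4 m (b=L-a=2):
  R_A = Pb²(3a+b)/L³ = 9·2²·(3·4+2)/6³ = 7/3 kN
  M_A = Pab²/L² = 9·4·2²/6² = 4 kN·m
  R_B = Pa²(a+3b)/L³ = 9·4²·(4+3·2)/6³ = 20/3 kN
  M_B = -Pa²b/L² = -9·4²·2/6² = -8 kN·m
Load 2 — uniform load w=3 kN/m over full span:
  R_A = wL/2 = 3·6/2 = 9 kN
  M_A = wL²/12 = 3·6²/12 = 9 kN·m
  R_B = wL/2 = 3·6/2 = 9 kN
  M_B = -wL²/12 = -3·6²/12 = -9 kN·m
Superposition: R_A = 34/3 kN, M_A = 13 kN·m, R_B = 47/3 kN, M_B = -17 kN·m

R_A = 34/3 kN, M_A = 13 kN·m, R_B = 47/3 kN, M_B = -17 kN·m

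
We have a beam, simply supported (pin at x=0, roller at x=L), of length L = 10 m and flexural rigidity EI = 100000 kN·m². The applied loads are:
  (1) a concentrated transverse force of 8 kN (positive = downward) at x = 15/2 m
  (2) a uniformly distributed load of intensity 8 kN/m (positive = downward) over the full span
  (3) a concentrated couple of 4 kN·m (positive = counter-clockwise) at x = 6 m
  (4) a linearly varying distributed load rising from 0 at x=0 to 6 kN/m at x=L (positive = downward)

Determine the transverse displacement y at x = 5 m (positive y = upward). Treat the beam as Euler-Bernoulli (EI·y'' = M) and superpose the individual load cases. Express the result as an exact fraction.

y(5) = -12447/800000 m

Load 1 — point force P=8 kN at a=15/2 m (b=L-a=5/2):
  y_1 = -Pbx(L²-b²-x²)/(6LEI)  [x≤a] = -8·(5/2)·5·(10²-(5/2)²-5²)/(6·10·100000) = -11/9600 m
Load 2 — uniform load w=8 kN/m over full span:
  y_2 = -wx(L³-2Lx²+x³)/(24EI) = -8·5·(10³-2·10·5²+5³)/(24·100000) = -1/96 m
Load 3 — applied couple M₀=4 kN·m at a=6 m (b=L-a=4):
  y_3 = (M₀x³/(6L)+C₁x)/EI  [x≤a] with C₁=M₀(3b²-L²)/(6L)=-52/15 = (4·5³/(6·10)+(-52/15)·5)/100000 = -9/100000 m
Load 4 — triangular load w₀=6 kN/m (0→w₀ over full span):
  y_4 = -w₀x(7L⁴-10L²x²+3x⁴)/(360LEI) = -6·5·(7·10⁴-10·10²·5²+3·5⁴)/(360·10·100000) = -1/256 m
Superposition: y = Σ y_i = -12447/800000 m ≈ -0.015559 m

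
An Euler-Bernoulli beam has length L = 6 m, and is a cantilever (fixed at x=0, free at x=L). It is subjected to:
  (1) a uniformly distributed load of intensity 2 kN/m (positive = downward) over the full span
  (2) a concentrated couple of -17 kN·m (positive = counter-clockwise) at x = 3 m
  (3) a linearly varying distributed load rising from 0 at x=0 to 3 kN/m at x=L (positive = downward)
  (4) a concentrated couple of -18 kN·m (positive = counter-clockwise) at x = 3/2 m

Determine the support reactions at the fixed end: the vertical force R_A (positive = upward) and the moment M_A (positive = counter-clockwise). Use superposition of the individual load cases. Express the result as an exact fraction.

R_A = 21 kN, M_A = 107 kN·m

Load 1 — uniform load w=2 kN/m over full span:
  R_A = wL = 2·6 = 12 kN
  M_A = wL²/2 = 2·6²/2 = 36 kN·m
Load 2 — applied couple M₀=-17 kN·m at a=3 m (b=L-a=3):
  R_A = 0 kN
  M_A = -M₀ = -(-17) = 17 kN·m
Load 3 — triangular load w₀=3 kN/m (0→w₀ over full span):
  R_A = w₀L/2 = 3·6/2 = 9 kN
  M_A = w₀L²/3 = 3·6²/3 = 36 kN·m
Load 4 — applied couple M₀=-18 kN·m at a=3/2 m (b=L-a=9/2):
  R_A = 0 kN
  M_A = -M₀ = -(-18) = 18 kN·m
Superposition: R_A = 21 kN, M_A = 107 kN·m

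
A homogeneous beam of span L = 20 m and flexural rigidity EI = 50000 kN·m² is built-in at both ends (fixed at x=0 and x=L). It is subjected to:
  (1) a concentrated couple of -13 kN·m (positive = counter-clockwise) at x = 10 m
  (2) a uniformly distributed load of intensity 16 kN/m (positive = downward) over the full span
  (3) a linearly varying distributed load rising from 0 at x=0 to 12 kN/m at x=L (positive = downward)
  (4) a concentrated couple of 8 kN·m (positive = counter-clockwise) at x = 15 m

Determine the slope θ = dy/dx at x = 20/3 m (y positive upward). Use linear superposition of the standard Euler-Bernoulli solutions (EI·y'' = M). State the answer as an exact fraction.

θ(20/3) = -4507/202500 rad

Load 1 — applied couple M₀=-13 kN·m at a=10 m (b=L-a=10):
  θ_1 = (R_Ax²/2 - M_Ax)/EI  [x≤a] with R_A=-39/40, M_A=-13/4 = ((-39/40)·(20/3)²/2 - (-13/4)·(20/3))/50000 = 0 rad
Load 2 — uniform load w=16 kN/m over full span:
  θ_2 = -wx(L-x)(L-2x)/(12EI) = -16·(20/3)·(20-(20/3))·(20-2·(20/3))/(12·50000) = -32/2025 rad
Load 3 — triangular load w₀=12 kN/m (0→w₀ over full span):
  θ_3 = -w₀(2x(L-x)(L-2x)(x+2L)+x²(L-x)²)/(120LEI) = -12·(2·(20/3)·(20-(20/3))·(20-2·(20/3))·((20/3)+2·20)+(20/3)²·(20-(20/3))²)/(120·20·50000) = -64/10125 rad
Load 4 — applied couple M₀=8 kN·m at a=15 m (b=L-a=5):
  θ_4 = (R_Ax²/2 - M_Ax)/EI  [x≤a] with R_A=9/20, M_A=5/2 = ((9/20)·(20/3)²/2 - (5/2)·(20/3))/50000 = -1/7500 rad
Superposition: θ = Σ θ_i = -4507/202500 rad ≈ -0.022257 rad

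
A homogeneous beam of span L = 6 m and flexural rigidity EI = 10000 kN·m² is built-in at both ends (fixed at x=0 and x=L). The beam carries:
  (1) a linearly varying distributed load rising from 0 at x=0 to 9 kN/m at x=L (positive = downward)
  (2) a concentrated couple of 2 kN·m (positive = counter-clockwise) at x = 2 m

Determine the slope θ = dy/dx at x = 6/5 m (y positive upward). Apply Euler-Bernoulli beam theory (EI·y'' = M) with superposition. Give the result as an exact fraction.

θ(6/5) = -271/390625 rad

Load 1 — triangular load w₀=9 kN/m (0→w₀ over full span):
  θ_1 = -w₀(2x(L-x)(L-2x)(x+2L)+x²(L-x)²)/(120LEI) = -9·(2·(6/5)·(6-(6/5))·(6-2·(6/5))·((6/5)+2·6)+(6/5)²·(6-(6/5))²)/(120·6·10000) = -567/781250 rad
Load 2 — applied couple M₀=2 kN·m at a=2 m (b=L-a=4):
  θ_2 = (R_Ax²/2 - M_Ax)/EI  [x≤a] with R_A=4/9, M_A=0 = ((4/9)·(6/5)²/2 - 0·(6/5))/10000 = 1/31250 rad
Superposition: θ = Σ θ_i = -271/390625 rad ≈ -0.000694 rad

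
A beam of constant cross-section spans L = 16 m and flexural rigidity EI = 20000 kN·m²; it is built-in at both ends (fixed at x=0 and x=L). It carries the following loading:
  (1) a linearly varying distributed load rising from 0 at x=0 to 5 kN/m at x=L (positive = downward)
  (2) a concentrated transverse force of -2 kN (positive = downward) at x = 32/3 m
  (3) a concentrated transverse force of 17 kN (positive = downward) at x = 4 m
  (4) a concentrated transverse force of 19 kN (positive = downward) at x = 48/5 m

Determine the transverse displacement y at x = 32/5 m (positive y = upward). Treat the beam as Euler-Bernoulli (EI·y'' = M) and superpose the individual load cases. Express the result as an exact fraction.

y(32/5) = -33733721/791015625 m

Load 1 — triangular load w₀=5 kN/m (0→w₀ over full span):
  y_1 = -w₀x²(L-x)²(x+2L)/(120LEI) = -5·(32/5)²·(16-(32/5))²·((32/5)+2·16)/(120·16·20000) = -36864/1953125 m
Load 2 — point force P=-2 kN at a=32/3 m (b=L-a=16/3):
  y_2 = -Pb²x²(3aL-(3a+b)x)/(6L³EI)  [x≤a] = -(-2)·(16/3)²·(32/5)²·(3·(32/3)·16-(3·(32/3)+(16/3))·(32/5))/(6·16³·20000) = 8192/6328125 m
Load 3 — point force P=17 kN at a=4 m (b=L-a=12):
  y_3 = -Pa²(L-x)²(3bL-(3b+a)(L-x))/(6L³EI)  [x>a] = -17·4²·(16-(32/5))²·(3·12·16-(3·12+4)·(16-(32/5)))/(6·16³·20000) = -153/15625 m
Load 4 — point force P=19 kN at a=48/5 m (b=L-a=32/5):
  y_4 = -Pb²x²(3aL-(3a+b)x)/(6L³EI)  [x≤a] = -19·(32/5)²·(32/5)²·(3·(48/5)·16-(3·(48/5)+(32/5))·(32/5))/(6·16³·20000) = -447488/29296875 m
Superposition: y = Σ y_i = -33733721/791015625 m ≈ -0.042646 m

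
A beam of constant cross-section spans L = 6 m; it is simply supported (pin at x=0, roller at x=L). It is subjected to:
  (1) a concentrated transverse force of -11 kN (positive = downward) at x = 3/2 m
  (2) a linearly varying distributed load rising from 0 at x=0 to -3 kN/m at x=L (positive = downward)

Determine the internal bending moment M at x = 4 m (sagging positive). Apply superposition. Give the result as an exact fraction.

Load 1 — point force P=-11 kN at a=3/2 m (b=L-a=9/2):
  M_1 = Pa(L-x)/L  [x>a] = (-11)·(3/2)·(6-4)/6 = -11/2 kN·m
Load 2 — triangular load w₀=-3 kN/m (0→w₀ over full span):
  M_2 = w₀Lx/6 - w₀x³/(6L) = (-3)·6·4/6 - (-3)·4³/(6·6) = -20/3 kN·m
Superposition: M = Σ M_i = -73/6 kN·m ≈ -12.166667 kN·m

M(4) = -73/6 kN·m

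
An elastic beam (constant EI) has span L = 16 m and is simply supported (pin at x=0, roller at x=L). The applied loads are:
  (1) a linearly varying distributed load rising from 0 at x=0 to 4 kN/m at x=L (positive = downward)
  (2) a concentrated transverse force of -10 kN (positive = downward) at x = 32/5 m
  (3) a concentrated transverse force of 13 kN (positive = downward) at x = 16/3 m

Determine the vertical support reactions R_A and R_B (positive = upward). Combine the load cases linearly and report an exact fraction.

Load 1 — triangular load w₀=4 kN/m (0→w₀ over full span):
  R_A = w₀L/6 = 4·16/6 = 32/3 kN
  R_B = w₀L/3 = 4·16/3 = 64/3 kN
Load 2 — point force P=-10 kN at a=32/5 m (b=L-a=48/5):
  R_A = Pb/L = (-10)·(48/5)/16 = -6 kN
  R_B = Pa/L = (-10)·(32/5)/16 = -4 kN
Load 3 — point force P=13 kN at a=16/3 m (b=L-a=32/3):
  R_A = Pb/L = 13·(32/3)/16 = 26/3 kN
  R_B = Pa/L = 13·(16/3)/16 = 13/3 kN
Superposition: R_A = 40/3 kN, R_B = 65/3 kN

R_A = 40/3 kN, R_B = 65/3 kN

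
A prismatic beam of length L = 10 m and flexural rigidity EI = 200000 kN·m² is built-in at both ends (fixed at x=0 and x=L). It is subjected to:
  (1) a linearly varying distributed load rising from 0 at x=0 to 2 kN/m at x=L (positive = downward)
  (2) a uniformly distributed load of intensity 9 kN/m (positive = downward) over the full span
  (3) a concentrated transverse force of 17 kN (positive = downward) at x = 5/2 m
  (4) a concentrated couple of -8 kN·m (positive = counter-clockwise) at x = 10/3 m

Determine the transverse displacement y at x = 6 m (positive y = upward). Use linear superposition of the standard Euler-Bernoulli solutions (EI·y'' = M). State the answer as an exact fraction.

y(6) = -257699/180000000 m

Load 1 — triangular load w₀=2 kN/m (0→w₀ over full span):
  y_1 = -w₀x²(L-x)²(x+2L)/(120LEI) = -2·6²·(10-6)²·(6+2·10)/(120·10·200000) = -39/312500 m
Load 2 — uniform load w=9 kN/m over full span:
  y_2 = -wx²(L-x)²/(24EI) = -9·6²·(10-6)²/(24·200000) = -27/25000 m
Load 3 — point force P=17 kN at a=5/2 m (b=L-a=15/2):
  y_3 = -Pa²(L-x)²(3bL-(3b+a)(L-x))/(6L³EI)  [x>a] = -17·(5/2)²·(10-6)²·(3·(15/2)·10-(3·(15/2)+(5/2))·(10-6))/(6·10³·200000) = -17/96000 m
Load 4 — applied couple M₀=-8 kN·m at a=10/3 m (b=L-a=20/3):
  y_4 = (R_Ax³/6 - M_Ax²/2 - M₀(x-a)²/2)/EI  [x>a] with R_A=-16/15, M_A=0 = ((-16/15)·6³/6 - 0·6²/2 - (-8)·(6-(10/3))²/2)/200000 = -7/140625 m
Superposition: y = Σ y_i = -257699/180000000 m ≈ -0.001432 m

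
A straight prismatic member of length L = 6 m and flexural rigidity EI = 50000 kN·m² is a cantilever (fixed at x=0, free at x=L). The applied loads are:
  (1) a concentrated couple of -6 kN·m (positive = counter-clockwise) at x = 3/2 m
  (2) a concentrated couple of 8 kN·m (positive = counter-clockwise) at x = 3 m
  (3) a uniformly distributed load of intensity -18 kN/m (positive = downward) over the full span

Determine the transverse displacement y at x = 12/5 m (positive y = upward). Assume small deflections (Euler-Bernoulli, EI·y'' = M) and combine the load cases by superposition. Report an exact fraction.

y(12/5) = 1793403/125000000 m

Load 1 — applied couple M₀=-6 kN·m at a=3/2 m (b=L-a=9/2):
  y_1 = M₀a(2x-a)/(2EI)  [x>a] = (-6)·(3/2)·(2·(12/5)-(3/2))/(2·50000) = -297/1000000 m
Load 2 — applied couple M₀=8 kN·m at a=3 m (b=L-a=3):
  y_2 = M₀x²/(2EI)  [x≤a] = 8·(12/5)²/(2·50000) = 36/78125 m
Load 3 — uniform load w=-18 kN/m over full span:
  y_3 = -wx²(x²-4Lx+6L²)/(24EI) = -(-18)·(12/5)²·((12/5)²-4·6·(12/5)+6·6²)/(24·50000) = 27702/1953125 m
Superposition: y = Σ y_i = 1793403/125000000 m ≈ 0.014347 m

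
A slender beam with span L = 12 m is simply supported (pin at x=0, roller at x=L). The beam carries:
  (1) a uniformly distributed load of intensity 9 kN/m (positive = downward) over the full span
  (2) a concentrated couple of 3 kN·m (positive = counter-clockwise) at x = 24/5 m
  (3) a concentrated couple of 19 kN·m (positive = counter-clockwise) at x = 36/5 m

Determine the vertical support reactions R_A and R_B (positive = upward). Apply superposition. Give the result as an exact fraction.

Load 1 — uniform load w=9 kN/m over full span:
  R_A = wL/2 = 9·12/2 = 54 kN
  R_B = wL/2 = 9·12/2 = 54 kN
Load 2 — applied couple M₀=3 kN·m at a=24/5 m (b=L-a=36/5):
  R_A = M₀/L = 3/12 = 1/4 kN
  R_B = -M₀/L = -3/12 = -1/4 kN
Load 3 — applied couple M₀=19 kN·m at a=36/5 m (b=L-a=24/5):
  R_A = M₀/L = 19/12 kN
  R_B = -M₀/L = -19/12 kN
Superposition: R_A = 335/6 kN, R_B = 313/6 kN

R_A = 335/6 kN, R_B = 313/6 kN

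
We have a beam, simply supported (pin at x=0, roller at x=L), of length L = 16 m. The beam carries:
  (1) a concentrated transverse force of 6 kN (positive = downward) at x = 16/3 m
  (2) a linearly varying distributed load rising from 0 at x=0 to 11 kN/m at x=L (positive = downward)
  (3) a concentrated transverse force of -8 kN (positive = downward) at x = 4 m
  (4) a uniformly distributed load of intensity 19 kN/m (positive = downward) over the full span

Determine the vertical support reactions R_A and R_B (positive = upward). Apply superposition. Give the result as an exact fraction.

R_A = 538/3 kN, R_B = 632/3 kN

Load 1 — point force P=6 kN at a=16/3 m (b=L-a=32/3):
  R_A = Pb/L = 6·(32/3)/16 = 4 kN
  R_B = Pa/L = 6·(16/3)/16 = 2 kN
Load 2 — triangular load w₀=11 kN/m (0→w₀ over full span):
  R_A = w₀L/6 = 11·16/6 = 88/3 kN
  R_B = w₀L/3 = 11·16/3 = 176/3 kN
Load 3 — point force P=-8 kN at a=4 m (b=L-a=12):
  R_A = Pb/L = (-8)·12/16 = -6 kN
  R_B = Pa/L = (-8)·4/16 = -2 kN
Load 4 — uniform load w=19 kN/m over full span:
  R_A = wL/2 = 19·16/2 = 152 kN
  R_B = wL/2 = 19·16/2 = 152 kN
Superposition: R_A = 538/3 kN, R_B = 632/3 kN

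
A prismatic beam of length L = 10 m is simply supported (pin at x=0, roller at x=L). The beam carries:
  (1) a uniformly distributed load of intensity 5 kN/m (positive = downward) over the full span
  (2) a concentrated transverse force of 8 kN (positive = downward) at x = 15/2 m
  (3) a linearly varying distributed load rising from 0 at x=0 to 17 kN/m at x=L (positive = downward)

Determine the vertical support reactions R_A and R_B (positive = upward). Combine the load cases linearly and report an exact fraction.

R_A = 166/3 kN, R_B = 263/3 kN

Load 1 — uniform load w=5 kN/m over full span:
  R_A = wL/2 = 5·10/2 = 25 kN
  R_B = wL/2 = 5·10/2 = 25 kN
Load 2 — point force P=8 kN at a=15/2 m (b=L-a=5/2):
  R_A = Pb/L = 8·(5/2)/10 = 2 kN
  R_B = Pa/L = 8·(15/2)/10 = 6 kN
Load 3 — triangular load w₀=17 kN/m (0→w₀ over full span):
  R_A = w₀L/6 = 17·10/6 = 85/3 kN
  R_B = w₀L/3 = 17·10/3 = 170/3 kN
Superposition: R_A = 166/3 kN, R_B = 263/3 kN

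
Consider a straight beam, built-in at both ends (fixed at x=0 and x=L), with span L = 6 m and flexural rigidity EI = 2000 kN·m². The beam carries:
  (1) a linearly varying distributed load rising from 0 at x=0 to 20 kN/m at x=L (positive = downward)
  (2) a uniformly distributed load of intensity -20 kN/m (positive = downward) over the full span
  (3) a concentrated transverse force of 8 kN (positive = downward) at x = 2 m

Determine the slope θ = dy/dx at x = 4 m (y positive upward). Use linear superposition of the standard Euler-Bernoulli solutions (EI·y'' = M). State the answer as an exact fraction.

θ(4) = -19/3375 rad

Load 1 — triangular load w₀=20 kN/m (0→w₀ over full span):
  θ_1 = -w₀(2x(L-x)(L-2x)(x+2L)+x²(L-x)²)/(120LEI) = -20·(2·4·(6-4)·(6-2·4)·(4+2·6)+4²·(6-4)²)/(120·6·2000) = 7/1125 rad
Load 2 — uniform load w=-20 kN/m over full span:
  θ_2 = -wx(L-x)(L-2x)/(12EI) = -(-20)·4·(6-4)·(6-2·4)/(12·2000) = -1/75 rad
Load 3 — point force P=8 kN at a=2 m (b=L-a=4):
  θ_3 = Pa²(L-x)(2bL-(3b+a)(L-x))/(2L³EI)  [x>a] = 8·2²·(6-4)·(2·4·6-(3·4+2)·(6-4))/(2·6³·2000) = 1/675 rad
Superposition: θ = Σ θ_i = -19/3375 rad ≈ -0.005630 rad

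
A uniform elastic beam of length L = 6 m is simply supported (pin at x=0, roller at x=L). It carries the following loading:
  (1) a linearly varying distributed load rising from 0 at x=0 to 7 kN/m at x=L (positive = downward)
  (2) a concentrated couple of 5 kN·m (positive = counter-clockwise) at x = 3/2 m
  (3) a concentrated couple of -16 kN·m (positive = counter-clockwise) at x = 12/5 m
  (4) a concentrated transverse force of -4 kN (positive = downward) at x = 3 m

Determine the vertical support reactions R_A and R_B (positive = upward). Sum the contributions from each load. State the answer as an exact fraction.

Load 1 — triangular load w₀=7 kN/m (0→w₀ over full span):
  R_A = w₀L/6 = 7·6/6 = 7 kN
  R_B = w₀L/3 = 7·6/3 = 14 kN
Load 2 — applied couple M₀=5 kN·m at a=3/2 m (b=L-a=9/2):
  R_A = M₀/L = 5/6 kN
  R_B = -M₀/L = -5/6 kN
Load 3 — applied couple M₀=-16 kN·m at a=12/5 m (b=L-a=18/5):
  R_A = M₀/L = (-16)/6 = -8/3 kN
  R_B = -M₀/L = -(-16)/6 = 8/3 kN
Load 4 — point force P=-4 kN at a=3 m (b=L-a=3):
  R_A = Pb/L = (-4)·3/6 = -2 kN
  R_B = Pa/L = (-4)·3/6 = -2 kN
Superposition: R_A = 19/6 kN, R_B = 83/6 kN

R_A = 19/6 kN, R_B = 83/6 kN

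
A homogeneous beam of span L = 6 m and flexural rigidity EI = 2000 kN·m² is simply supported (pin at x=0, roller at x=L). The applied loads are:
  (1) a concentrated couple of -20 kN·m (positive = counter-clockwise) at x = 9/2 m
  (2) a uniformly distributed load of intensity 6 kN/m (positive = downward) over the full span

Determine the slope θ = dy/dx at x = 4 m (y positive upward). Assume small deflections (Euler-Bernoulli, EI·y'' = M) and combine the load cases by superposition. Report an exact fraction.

θ(4) = 187/24000 rad

Load 1 — applied couple M₀=-20 kN·m at a=9/2 m (b=L-a=3/2):
  θ_1 = (M₀x²/(2L)+C₁)/EI  [x≤a] with C₁=M₀(3b²-L²)/(6L)=65/4 = ((-20)·4²/(2·6)+(65/4))/2000 = -1/192 rad
Load 2 — uniform load w=6 kN/m over full span:
  θ_2 = -w(L³-6Lx²+4x³)/(24EI) = -6·(6³-6·6·4²+4·4³)/(24·2000) = 13/1000 rad
Superposition: θ = Σ θ_i = 187/24000 rad ≈ 0.007792 rad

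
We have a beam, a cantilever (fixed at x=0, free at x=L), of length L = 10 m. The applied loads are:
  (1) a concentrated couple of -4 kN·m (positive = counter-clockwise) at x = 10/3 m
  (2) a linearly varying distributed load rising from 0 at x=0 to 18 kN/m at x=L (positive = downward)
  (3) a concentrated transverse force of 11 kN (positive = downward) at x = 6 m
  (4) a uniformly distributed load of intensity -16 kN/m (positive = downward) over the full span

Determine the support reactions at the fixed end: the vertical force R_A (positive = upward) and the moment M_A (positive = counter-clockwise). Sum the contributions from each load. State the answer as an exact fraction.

Load 1 — applied couple M₀=-4 kN·m at a=10/3 m (b=L-a=20/3):
  R_A = 0 kN
  M_A = -M₀ = -(-4) = 4 kN·m
Load 2 — triangular load w₀=18 kN/m (0→w₀ over full span):
  R_A = w₀L/2 = 18·10/2 = 90 kN
  M_A = w₀L²/3 = 18·10²/3 = 600 kN·m
Load 3 — point force P=11 kN at a=6 m (b=L-a=4):
  R_A = P = 11 kN
  M_A = Pa = 11·6 = 66 kN·m
Load 4 — uniform load w=-16 kN/m over full span:
  R_A = wL = (-16)·10 = -160 kN
  M_A = wL²/2 = (-16)·10²/2 = -800 kN·m
Superposition: R_A = -59 kN, M_A = -130 kN·m

R_A = -59 kN, M_A = -130 kN·m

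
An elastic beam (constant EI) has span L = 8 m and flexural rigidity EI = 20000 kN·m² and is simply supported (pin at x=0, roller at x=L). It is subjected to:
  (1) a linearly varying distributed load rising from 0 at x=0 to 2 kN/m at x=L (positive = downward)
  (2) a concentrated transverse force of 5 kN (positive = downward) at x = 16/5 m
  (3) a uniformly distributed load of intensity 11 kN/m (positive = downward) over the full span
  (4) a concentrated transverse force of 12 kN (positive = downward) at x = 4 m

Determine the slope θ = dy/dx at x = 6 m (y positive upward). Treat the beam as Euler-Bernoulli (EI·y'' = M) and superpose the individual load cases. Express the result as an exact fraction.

Load 1 — triangular load w₀=2 kN/m (0→w₀ over full span):
  θ_1 = -w₀(7L⁴-30L²x²+15x⁴)/(360LEI) = -2·(7·8⁴-30·8²·6²+15·6⁴)/(360·8·20000) = 1313/1800000 rad
Load 2 — point force P=5 kN at a=16/5 m (b=L-a=24/5):
  θ_2 = -Pa(2L²-6Lx+3x²+a²)/(6LEI)  [x>a] = -5·(16/5)·(2·8²-6·8·6+3·6²+(16/5)²)/(6·8·20000) = 87/125000 rad
Load 3 — uniform load w=11 kN/m over full span:
  θ_3 = -w(L³-6Lx²+4x³)/(24EI) = -11·(8³-6·8·6²+4·6³)/(24·20000) = 121/15000 rad
Load 4 — point force P=12 kN at a=4 m (b=L-a=4):
  θ_4 = -Pa(2L²-6Lx+3x²+a²)/(6LEI)  [x>a] = -12·4·(2·8²-6·8·6+3·6²+4²)/(6·8·20000) = 9/5000 rad
Superposition: θ = Σ θ_i = 101629/9000000 rad ≈ 0.011292 rad

θ(6) = 101629/9000000 rad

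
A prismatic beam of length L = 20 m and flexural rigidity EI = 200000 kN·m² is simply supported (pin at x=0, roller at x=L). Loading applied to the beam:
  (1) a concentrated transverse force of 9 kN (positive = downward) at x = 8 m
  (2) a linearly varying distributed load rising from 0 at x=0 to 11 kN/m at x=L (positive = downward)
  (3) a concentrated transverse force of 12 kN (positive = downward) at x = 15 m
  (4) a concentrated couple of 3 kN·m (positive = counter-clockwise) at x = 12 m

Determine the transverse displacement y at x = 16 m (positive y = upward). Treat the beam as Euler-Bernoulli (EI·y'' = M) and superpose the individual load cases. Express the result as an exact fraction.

y(16) = -110993/2500000 m

Load 1 — point force P=9 kN at a=8 m (b=L-a=12):
  y_1 = -Pa(L-x)(2Lx-a²-x²)/(6LEI)  [x>a] = -9·8·(20-16)·(2·20·16-8²-16²)/(6·20·200000) = -12/3125 m
Load 2 — triangular load w₀=11 kN/m (0→w₀ over full span):
  y_2 = -w₀x(7L⁴-10L²x²+3x⁴)/(360LEI) = -11·16·(7·20⁴-10·20²·16²+3·16⁴)/(360·20·200000) = -2794/78125 m
Load 3 — point force P=12 kN at a=15 m (b=L-a=5):
  y_3 = -Pa(L-x)(2Lx-a²-x²)/(6LEI)  [x>a] = -12·15·(20-16)·(2·20·16-15²-16²)/(6·20·200000) = -477/100000 m
Load 4 — applied couple M₀=3 kN·m at a=12 m (b=L-a=8):
  y_4 = (M₀x³/(6L)-M₀(x-a)²/2+C₁x)/EI  [x>a] with C₁=M₀(3b²-L²)/(6L)=-26/5 = (3·16³/(6·20)-3·(16-12)²/2+(-26/5)·16)/200000 = -3/125000 m
Superposition: y = Σ y_i = -110993/2500000 m ≈ -0.044397 m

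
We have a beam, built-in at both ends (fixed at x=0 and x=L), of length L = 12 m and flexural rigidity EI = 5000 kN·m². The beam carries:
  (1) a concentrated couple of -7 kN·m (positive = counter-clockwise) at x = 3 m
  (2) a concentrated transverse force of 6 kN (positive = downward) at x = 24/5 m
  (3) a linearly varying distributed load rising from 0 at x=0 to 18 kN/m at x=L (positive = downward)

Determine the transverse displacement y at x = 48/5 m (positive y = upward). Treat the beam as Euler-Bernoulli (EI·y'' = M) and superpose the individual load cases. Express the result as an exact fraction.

Load 1 — applied couple M₀=-7 kN·m at a=3 m (b=L-a=9):
  y_1 = (R_Ax³/6 - M_Ax²/2 - M₀(x-a)²/2)/EI  [x>a] with R_A=-21/32, M_A=21/16 = ((-21/32)·(48/5)³/6 - (21/16)·(48/5)²/2 - (-7)·((48/5)-3)²/2)/5000 = -1197/1250000 m
Load 2 — point force P=6 kN at a=24/5 m (b=L-a=36/5):
  y_2 = -Pa²(L-x)²(3bL-(3b+a)(L-x))/(6L³EI)  [x>a] = -6·(24/5)²·(12-(48/5))²·(3·(36/5)·12-(3·(36/5)+(24/5))·(12-(48/5)))/(6·12³·5000) = -29376/9765625 m
Load 3 — triangular load w₀=18 kN/m (0→w₀ over full span):
  y_3 = -w₀x²(L-x)²(x+2L)/(120LEI) = -18·(48/5)²·(12-(48/5))²·((48/5)+2·12)/(120·12·5000) = -435456/9765625 m
Superposition: y = Σ y_i = -7586937/156250000 m ≈ -0.048556 m

y(48/5) = -7586937/156250000 m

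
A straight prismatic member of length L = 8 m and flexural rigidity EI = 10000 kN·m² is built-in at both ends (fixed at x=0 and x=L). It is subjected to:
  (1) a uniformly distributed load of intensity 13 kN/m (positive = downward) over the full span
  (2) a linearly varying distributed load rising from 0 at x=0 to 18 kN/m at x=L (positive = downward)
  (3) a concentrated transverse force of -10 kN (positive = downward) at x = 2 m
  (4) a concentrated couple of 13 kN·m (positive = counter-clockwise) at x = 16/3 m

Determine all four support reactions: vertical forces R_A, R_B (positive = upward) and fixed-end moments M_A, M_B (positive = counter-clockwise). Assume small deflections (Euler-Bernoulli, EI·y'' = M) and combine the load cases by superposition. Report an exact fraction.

R_A = 16159/240 kN, M_A = 6049/60 kN·m, R_B = 23681/240 kN, M_B = -7391/60 kN·m

Load 1 — uniform load w=13 kN/m over full span:
  R_A = wL/2 = 13·8/2 = 52 kN
  M_A = wL²/12 = 13·8²/12 = 208/3 kN·m
  R_B = wL/2 = 13·8/2 = 52 kN
  M_B = -wL²/12 = -13·8²/12 = -208/3 kN·m
Load 2 — triangular load w₀=18 kN/m (0→w₀ over full span):
  R_A = 3w₀L/20 = 3·18·8/20 = 108/5 kN
  M_A = w₀L²/30 = 18·8²/30 = 192/5 kN·m
  R_B = 7w₀L/20 = 7·18·8/20 = 252/5 kN
  M_B = -w₀L²/20 = -18·8²/20 = -288/5 kN·m
Load 3 — point force P=-10 kN at a=2 m (b=L-a=6):
  R_A = Pb²(3a+b)/L³ = (-10)·6²·(3·2+6)/8³ = -135/16 kN
  M_A = Pab²/L² = (-10)·2·6²/8² = -45/4 kN·m
  R_B = Pa²(a+3b)/L³ = (-10)·2²·(2+3·6)/8³ = -25/16 kN
  M_B = -Pa²b/L² = -(-10)·2²·6/8² = 15/4 kN·m
Load 4 — applied couple M₀=13 kN·m at a=16/3 m (b=L-a=8/3):
  R_A = 6M₀ab/L³ = 6·13·(16/3)·(8/3)/8³ = 13/6 kN
  M_A = M₀b(2a-b)/L² = 13·(8/3)·(2·(16/3)-(8/3))/8² = 13/3 kN·m
  R_B = -6M₀ab/L³ = -6·13·(16/3)·(8/3)/8³ = -13/6 kN
  M_B = M₀a(2b-a)/L² = 13·(16/3)·(2·(8/3)-(16/3))/8² = 0 kN·m
Superposition: R_A = 16159/240 kN, M_A = 6049/60 kN·m, R_B = 23681/240 kN, M_B = -7391/60 kN·m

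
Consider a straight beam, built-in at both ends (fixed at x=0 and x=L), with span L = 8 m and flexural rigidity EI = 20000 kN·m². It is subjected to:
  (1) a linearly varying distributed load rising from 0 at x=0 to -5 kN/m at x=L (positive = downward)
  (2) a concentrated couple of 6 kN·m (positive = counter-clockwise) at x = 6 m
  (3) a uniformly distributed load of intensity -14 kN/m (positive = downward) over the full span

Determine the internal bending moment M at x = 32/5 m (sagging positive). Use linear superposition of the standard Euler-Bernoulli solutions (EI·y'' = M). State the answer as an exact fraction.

M(32/5) = 17/200 kN·m

Load 1 — triangular load w₀=-5 kN/m (0→w₀ over full span):
  M_1 = 3w₀Lx/20 - w₀L²/30 - w₀x³/(6L) = 3·(-5)·8·(32/5)/20 - (-5)·8²/30 - (-5)·(32/5)³/(6·8) = -32/75 kN·m
Load 2 — applied couple M₀=6 kN·m at a=6 m (b=L-a=2):
  M_2 = R_Ax - M_A - M₀  [x>a] with R_A=27/32, M_A=15/8 = (27/32)·(32/5) - (15/8) - 6 = -99/40 kN·m
Load 3 — uniform load w=-14 kN/m over full span:
  M_3 = wLx/2 - wL²/12 - wx²/2 = (-14)·8·(32/5)/2 - (-14)·8²/12 - (-14)·(32/5)²/2 = 224/75 kN·m
Superposition: M = Σ M_i = 17/200 kN·m ≈ 0.085000 kN·m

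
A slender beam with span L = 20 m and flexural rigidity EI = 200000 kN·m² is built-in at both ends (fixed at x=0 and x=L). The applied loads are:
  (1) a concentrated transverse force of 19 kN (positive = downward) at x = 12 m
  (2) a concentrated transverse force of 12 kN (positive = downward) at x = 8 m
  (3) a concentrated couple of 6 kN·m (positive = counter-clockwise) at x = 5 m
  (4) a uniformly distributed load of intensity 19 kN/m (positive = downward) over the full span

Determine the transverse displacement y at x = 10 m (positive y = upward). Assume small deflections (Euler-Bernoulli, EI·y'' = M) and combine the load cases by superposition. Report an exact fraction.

Load 1 — point force P=19 kN at a=12 m (b=L-a=8):
  y_1 = -Pb²x²(3aL-(3a+b)x)/(6L³EI)  [x≤a] = -19·8²·10²·(3·12·20-(3·12+8)·10)/(6·20³·200000) = -133/37500 m
Load 2 — point force P=12 kN at a=8 m (b=L-a=12):
  y_2 = -Pa²(L-x)²(3bL-(3b+a)(L-x))/(6L³EI)  [x>a] = -12·8²·(20-10)²·(3·12·20-(3·12+8)·(20-10))/(6·20³·200000) = -7/3125 m
Load 3 — applied couple M₀=6 kN·m at a=5 m (b=L-a=15):
  y_3 = (R_Ax³/6 - M_Ax²/2 - M₀(x-a)²/2)/EI  [x>a] with R_A=27/80, M_A=-9/8 = ((27/80)·10³/6 - (-9/8)·10²/2 - 6·(10-5)²/2)/200000 = 3/16000 m
Load 4 — uniform load w=19 kN/m over full span:
  y_4 = -wx²(L-x)²/(24EI) = -19·10²·(20-10)²/(24·200000) = -19/480 m
Superposition: y = Σ y_i = -18073/400000 m ≈ -0.045183 m

y(10) = -18073/400000 m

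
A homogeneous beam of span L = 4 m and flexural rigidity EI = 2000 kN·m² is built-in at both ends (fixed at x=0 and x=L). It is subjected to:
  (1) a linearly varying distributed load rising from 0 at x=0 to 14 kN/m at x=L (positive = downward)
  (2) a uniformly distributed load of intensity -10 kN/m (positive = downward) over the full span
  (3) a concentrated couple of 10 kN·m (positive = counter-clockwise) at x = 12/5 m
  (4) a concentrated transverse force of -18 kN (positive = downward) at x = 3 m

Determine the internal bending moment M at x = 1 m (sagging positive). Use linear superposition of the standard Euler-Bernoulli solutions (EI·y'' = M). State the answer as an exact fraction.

Load 1 — triangular load w₀=14 kN/m (0→w₀ over full span):
  M_1 = 3w₀Lx/20 - w₀L²/30 - w₀x³/(6L) = 3·14·4·1/20 - 14·4²/30 - 14·1³/(6·4) = 7/20 kN·m
Load 2 — uniform load w=-10 kN/m over full span:
  M_2 = wLx/2 - wL²/12 - wx²/2 = (-10)·4·1/2 - (-10)·4²/12 - (-10)·1²/2 = -5/3 kN·m
Load 3 — applied couple M₀=10 kN·m at a=12/5 m (b=L-a=8/5):
  M_3 = R_Ax - M_A  [x≤a] with R_A=18/5, M_A=16/5 = (18/5)·1 - (16/5) = 2/5 kN·m
Load 4 — point force P=-18 kN at a=3 m (b=L-a=1):
  M_4 = Pb²(3a+b)x/L³ - Pab²/L²  [x≤a] = (-18)·1²·(3·3+1)·1/4³ - (-18)·3·1²/4² = 9/16 kN·m
Superposition: M = Σ M_i = -17/48 kN·m ≈ -0.354167 kN·m

M(1) = -17/48 kN·m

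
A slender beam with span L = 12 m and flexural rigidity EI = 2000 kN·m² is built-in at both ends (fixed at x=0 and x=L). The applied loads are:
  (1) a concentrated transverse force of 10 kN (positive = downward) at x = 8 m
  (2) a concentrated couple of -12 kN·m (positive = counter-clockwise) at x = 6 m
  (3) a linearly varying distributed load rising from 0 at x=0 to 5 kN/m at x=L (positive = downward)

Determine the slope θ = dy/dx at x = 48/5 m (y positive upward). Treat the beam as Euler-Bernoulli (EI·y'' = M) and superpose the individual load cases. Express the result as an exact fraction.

θ(48/5) = 2863/93750 rad

Load 1 — point force P=10 kN at a=8 m (b=L-a=4):
  θ_1 = Pa²(L-x)(2bL-(3b+a)(L-x))/(2L³EI)  [x>a] = 10·8²·(12-(48/5))·(2·4·12-(3·4+8)·(12-(48/5)))/(2·12³·2000) = 4/375 rad
Load 2 — applied couple M₀=-12 kN·m at a=6 m (b=L-a=6):
  θ_2 = (R_Ax²/2 - M_Ax - M₀(x-a))/EI  [x>a] with R_A=-3/2, M_A=-3 = ((-3/2)·(48/5)²/2 - (-3)·(48/5) - (-12)·((48/5)-6))/2000 = 9/6250 rad
Load 3 — triangular load w₀=5 kN/m (0→w₀ over full span):
  θ_3 = -w₀(2x(L-x)(L-2x)(x+2L)+x²(L-x)²)/(120LEI) = -5·(2·(48/5)·(12-(48/5))·(12-2·(48/5))·((48/5)+2·12)+(48/5)²·(12-(48/5))²)/(120·12·2000) = 288/15625 rad
Superposition: θ = Σ θ_i = 2863/93750 rad ≈ 0.030539 rad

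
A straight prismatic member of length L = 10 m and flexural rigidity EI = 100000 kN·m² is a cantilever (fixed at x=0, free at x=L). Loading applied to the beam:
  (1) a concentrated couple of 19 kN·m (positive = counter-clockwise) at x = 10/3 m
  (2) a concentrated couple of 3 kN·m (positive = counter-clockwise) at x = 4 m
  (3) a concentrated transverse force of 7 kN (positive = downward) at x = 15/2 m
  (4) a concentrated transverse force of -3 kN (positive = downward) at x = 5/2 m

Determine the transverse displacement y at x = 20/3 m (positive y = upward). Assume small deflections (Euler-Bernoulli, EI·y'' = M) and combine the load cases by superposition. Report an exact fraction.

y(20/3) = -510149/129600000 m

Load 1 — applied couple M₀=19 kN·m at a=10/3 m (b=L-a=20/3):
  y_1 = M₀a(2x-a)/(2EI)  [x>a] = 19·(10/3)·(2·(20/3)-(10/3))/(2·100000) = 19/6000 m
Load 2 — applied couple M₀=3 kN·m at a=4 m (b=L-a=6):
  y_2 = M₀a(2x-a)/(2EI)  [x>a] = 3·4·(2·(20/3)-4)/(2·100000) = 7/12500 m
Load 3 — point force P=7 kN at a=15/2 m (b=L-a=5/2):
  y_3 = -Px²(3a-x)/(6EI)  [x≤a] = -7·(20/3)²·(3·(15/2)-(20/3))/(6·100000) = -133/16200 m
Load 4 — point force P=-3 kN at a=5/2 m (b=L-a=15/2):
  y_4 = -Pa²(3x-a)/(6EI)  [x>a] = -(-3)·(5/2)²·(3·(20/3)-(5/2))/(6·100000) = 7/12800 m
Superposition: y = Σ y_i = -510149/129600000 m ≈ -0.003936 m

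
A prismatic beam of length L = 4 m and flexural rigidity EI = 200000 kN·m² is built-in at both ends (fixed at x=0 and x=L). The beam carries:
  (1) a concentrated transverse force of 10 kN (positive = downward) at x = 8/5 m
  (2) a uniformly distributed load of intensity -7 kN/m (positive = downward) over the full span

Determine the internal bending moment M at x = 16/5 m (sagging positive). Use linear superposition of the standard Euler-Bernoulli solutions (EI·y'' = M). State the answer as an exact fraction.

M(16/5) = -244/375 kN·m

Load 1 — point force P=10 kN at a=8/5 m (b=L-a=12/5):
  M_1 = Pa²(a+3b)(L-x)/L³ - Pa²b/L²  [x>a] = 10·(8/5)²·((8/5)+3·(12/5))·(4-(16/5))/4³ - 10·(8/5)²·(12/5)/4² = -128/125 kN·m
Load 2 — uniform load w=-7 kN/m over full span:
  M_2 = wLx/2 - wL²/12 - wx²/2 = (-7)·4·(16/5)/2 - (-7)·4²/12 - (-7)·(16/5)²/2 = 28/75 kN·m
Superposition: M = Σ M_i = -244/375 kN·m ≈ -0.650667 kN·m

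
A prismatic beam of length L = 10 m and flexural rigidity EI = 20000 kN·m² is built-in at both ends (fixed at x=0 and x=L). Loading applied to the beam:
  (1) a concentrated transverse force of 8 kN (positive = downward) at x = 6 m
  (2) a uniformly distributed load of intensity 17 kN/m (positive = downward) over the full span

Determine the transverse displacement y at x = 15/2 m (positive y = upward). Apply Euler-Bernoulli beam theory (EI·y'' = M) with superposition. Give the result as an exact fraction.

Load 1 — point force P=8 kN at a=6 m (b=L-a=4):
  y_1 = -Pa²(L-x)²(3bL-(3b+a)(L-x))/(6L³EI)  [x>a] = -8·6²·(10-(15/2))²·(3·4·10-(3·4+6)·(10-(15/2)))/(6·10³·20000) = -9/8000 m
Load 2 — uniform load w=17 kN/m over full span:
  y_2 = -wx²(L-x)²/(24EI) = -17·(15/2)²·(10-(15/2))²/(24·20000) = -51/4096 m
Superposition: y = Σ y_i = -6951/512000 m ≈ -0.013576 m

y(15/2) = -6951/512000 m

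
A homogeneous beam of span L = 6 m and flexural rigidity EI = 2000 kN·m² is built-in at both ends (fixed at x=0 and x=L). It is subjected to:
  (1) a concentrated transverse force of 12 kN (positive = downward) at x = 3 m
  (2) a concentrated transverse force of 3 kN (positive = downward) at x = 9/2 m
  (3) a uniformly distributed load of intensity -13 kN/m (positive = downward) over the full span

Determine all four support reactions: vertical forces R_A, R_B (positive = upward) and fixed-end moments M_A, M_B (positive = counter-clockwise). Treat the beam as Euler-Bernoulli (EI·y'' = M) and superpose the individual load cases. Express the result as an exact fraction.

Load 1 — point force P=12 kN at a=3 m (b=L-a=3):
  R_A = Pb²(3a+b)/L³ = 12·3²·(3·3+3)/6³ = 6 kN
  M_A = Pab²/L² = 12·3·3²/6² = 9 kN·m
  R_B = Pa²(a+3b)/L³ = 12·3²·(3+3·3)/6³ = 6 kN
  M_B = -Pa²b/L² = -12·3²·3/6² = -9 kN·m
Load 2 — point force P=3 kN at a=9/2 m (b=L-a=3/2):
  R_A = Pb²(3a+b)/L³ = 3·(3/2)²·(3·(9/2)+(3/2))/6³ = 15/32 kN
  M_A = Pab²/L² = 3·(9/2)·(3/2)²/6² = 27/32 kN·m
  R_B = Pa²(a+3b)/L³ = 3·(9/2)²·((9/2)+3·(3/2))/6³ = 81/32 kN
  M_B = -Pa²b/L² = -3·(9/2)²·(3/2)/6² = -81/32 kN·m
Load 3 — uniform load w=-13 kN/m over full span:
  R_A = wL/2 = (-13)·6/2 = -39 kN
  M_A = wL²/12 = (-13)·6²/12 = -39 kN·m
  R_B = wL/2 = (-13)·6/2 = -39 kN
  M_B = -wL²/12 = -(-13)·6²/12 = 39 kN·m
Superposition: R_A = -1041/32 kN, M_A = -933/32 kN·m, R_B = -975/32 kN, M_B = 879/32 kN·m

R_A = -1041/32 kN, M_A = -933/32 kN·m, R_B = -975/32 kN, M_B = 879/32 kN·m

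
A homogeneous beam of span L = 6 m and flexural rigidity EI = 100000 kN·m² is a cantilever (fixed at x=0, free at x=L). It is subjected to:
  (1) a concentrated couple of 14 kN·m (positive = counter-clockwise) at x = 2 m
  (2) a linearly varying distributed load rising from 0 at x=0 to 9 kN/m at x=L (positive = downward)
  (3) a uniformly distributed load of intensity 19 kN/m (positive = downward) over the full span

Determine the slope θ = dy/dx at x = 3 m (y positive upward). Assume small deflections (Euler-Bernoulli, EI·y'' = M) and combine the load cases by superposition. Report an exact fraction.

θ(3) = -12449/1600000 rad

Load 1 — applied couple M₀=14 kN·m at a=2 m (b=L-a=4):
  θ_1 = M₀a/EI  [x>a] = 14·2/100000 = 7/25000 rad
Load 2 — triangular load w₀=9 kN/m (0→w₀ over full span):
  θ_2 = (w₀Lx²/4-w₀L²x/3-w₀x⁴/(24L))/EI = (9·6·3²/4-9·6²·3/3-9·3⁴/(24·6))/100000 = -3321/1600000 rad
Load 3 — uniform load w=19 kN/m over full span:
  θ_3 = -wx(x²-3Lx+3L²)/(6EI) = -19·3·(3²-3·6·3+3·6²)/(6·100000) = -1197/200000 rad
Superposition: θ = Σ θ_i = -12449/1600000 rad ≈ -0.007781 rad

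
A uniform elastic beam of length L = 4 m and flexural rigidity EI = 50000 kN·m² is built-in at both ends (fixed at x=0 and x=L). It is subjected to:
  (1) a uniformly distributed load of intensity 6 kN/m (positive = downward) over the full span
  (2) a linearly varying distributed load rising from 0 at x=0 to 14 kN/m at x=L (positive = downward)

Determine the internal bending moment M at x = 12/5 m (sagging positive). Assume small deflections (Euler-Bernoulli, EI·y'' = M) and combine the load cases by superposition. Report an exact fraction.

Load 1 — uniform load w=6 kN/m over full span:
  M_1 = wLx/2 - wL²/12 - wx²/2 = 6·4·(12/5)/2 - 6·4²/12 - 6·(12/5)²/2 = 88/25 kN·m
Load 2 — triangular load w₀=14 kN/m (0→w₀ over full span):
  M_2 = 3w₀Lx/20 - w₀L²/30 - w₀x³/(6L) = 3·14·4·(12/5)/20 - 14·4²/30 - 14·(12/5)³/(6·4) = 1736/375 kN·m
Superposition: M = Σ M_i = 3056/375 kN·m ≈ 8.149333 kN·m

M(12/5) = 3056/375 kN·m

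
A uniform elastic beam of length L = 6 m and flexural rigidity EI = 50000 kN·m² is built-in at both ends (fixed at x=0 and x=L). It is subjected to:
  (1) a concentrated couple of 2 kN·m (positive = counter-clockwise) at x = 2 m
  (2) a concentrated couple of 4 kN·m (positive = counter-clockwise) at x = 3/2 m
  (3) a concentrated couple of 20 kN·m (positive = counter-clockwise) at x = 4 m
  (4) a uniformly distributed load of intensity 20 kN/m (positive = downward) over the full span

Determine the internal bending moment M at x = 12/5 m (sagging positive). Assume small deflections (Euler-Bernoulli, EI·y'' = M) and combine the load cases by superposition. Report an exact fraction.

Load 1 — applied couple M₀=2 kN·m at a=2 m (b=L-a=4):
  M_1 = R_Ax - M_A - M₀  [x>a] with R_A=4/9, M_A=0 = (4/9)·(12/5) - 0 - 2 = -14/15 kN·m
Load 2 — applied couple M₀=4 kN·m at a=3/2 m (b=L-a=9/2):
  M_2 = R_Ax - M_A - M₀  [x>a] with R_A=3/4, M_A=-3/4 = (3/4)·(12/5) - (-3/4) - 4 = -29/20 kN·m
Load 3 — applied couple M₀=20 kN·m at a=4 m (b=L-a=2):
  M_3 = R_Ax - M_A  [x≤a] with R_A=40/9, M_A=20/3 = (40/9)·(12/5) - (20/3) = 4 kN·m
Load 4 — uniform load w=20 kN/m over full span:
  M_4 = wLx/2 - wL²/12 - wx²/2 = 20·6·(12/5)/2 - 20·6²/12 - 20·(12/5)²/2 = 132/5 kN·m
Superposition: M = Σ M_i = 1681/60 kN·m ≈ 28.016667 kN·m

M(12/5) = 1681/60 kN·m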